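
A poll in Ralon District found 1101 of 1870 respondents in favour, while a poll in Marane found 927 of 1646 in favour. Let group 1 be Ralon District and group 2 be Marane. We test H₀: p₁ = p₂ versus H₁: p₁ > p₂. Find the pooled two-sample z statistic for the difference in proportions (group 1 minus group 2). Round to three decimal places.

p̂₁ = 1101/1870 ≈ 0.58877, p̂₂ = 927/1646 ≈ 0.56318.
Pooled p̂ = (1101+927)/(1870+1646) = 2028/3516 = 0.57679.
SE = √(p̂(1−p̂)(1/n₁+1/n₂)) = √(0.57679·0.42321·0.00114229) = √(0.000278837) = 0.01670.
z = (0.58877 − 0.56318)/0.01670 = 0.02559/0.01670 = 1.532.

z = 1.532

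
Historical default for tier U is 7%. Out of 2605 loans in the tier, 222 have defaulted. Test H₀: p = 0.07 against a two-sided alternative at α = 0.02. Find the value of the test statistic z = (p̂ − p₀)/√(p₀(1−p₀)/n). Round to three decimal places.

p̂ = 222/2605 ≈ 0.085221.
Under H₀, SE = √(0.07·0.93/2605) = √(2.49904e-05) = 0.004999.
z = (0.085221 − 0.07)/0.004999 = 0.015221/0.004999 = 3.045.
p-value = 2·P(Z > 3.045) ≈ 0.0023. With α = 0.02, reject H₀.

z = 3.045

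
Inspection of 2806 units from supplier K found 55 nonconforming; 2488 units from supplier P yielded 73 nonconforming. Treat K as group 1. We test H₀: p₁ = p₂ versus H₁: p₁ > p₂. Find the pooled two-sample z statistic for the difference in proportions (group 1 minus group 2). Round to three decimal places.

p̂₁ = 55/2806 = 0.01960, p̂₂ = 73/2488 = 0.02934.
Pooled p̂ = (55+73)/(2806+2488) = 128/5294 = 0.02418.
SE = √(p̂(1−p̂)(1/n₁+1/n₂)) = √(0.02418·0.97582·0.000758308) = √(1.78913e-05) = 0.00423.
z = (0.01960 − 0.02934)/0.00423 = -0.00974/0.00423 = -2.303.

z = -2.303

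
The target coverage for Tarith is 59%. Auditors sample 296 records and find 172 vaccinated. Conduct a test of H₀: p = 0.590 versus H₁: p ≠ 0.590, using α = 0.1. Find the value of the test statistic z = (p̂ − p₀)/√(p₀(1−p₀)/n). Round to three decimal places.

p̂ = 172/296 ≈ 0.58108.
Under H₀, SE = √(0.59·0.41/296) = √(0.00081723) = 0.02859.
z = (0.58108 − 0.59)/0.02859 = -0.00892/0.02859 = -0.312.
Two-sided p-value ≈ 2·Φ(−0.312) = 0.7550. With α = 0.1, fail to reject H₀.

z = -0.312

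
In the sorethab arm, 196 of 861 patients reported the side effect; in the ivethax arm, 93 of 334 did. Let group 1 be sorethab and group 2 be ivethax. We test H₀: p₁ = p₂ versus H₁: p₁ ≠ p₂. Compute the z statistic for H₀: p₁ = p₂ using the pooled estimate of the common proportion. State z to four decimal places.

p̂₁ = 196/861 ≈ 0.227642, p̂₂ = 93/334 ≈ 0.278443.
Pooled p̂ = (196+93)/(861+334) = 289/1195 = 0.241841.
SE = √(p̂(1−p̂)(1/n₁+1/n₂)) = √(0.241841·0.758159·0.00415545) = √(0.000761918) = 0.027603.
z = (0.227642 − 0.278443)/0.027603 = -0.050801/0.027603 = -1.8404.

z = -1.8404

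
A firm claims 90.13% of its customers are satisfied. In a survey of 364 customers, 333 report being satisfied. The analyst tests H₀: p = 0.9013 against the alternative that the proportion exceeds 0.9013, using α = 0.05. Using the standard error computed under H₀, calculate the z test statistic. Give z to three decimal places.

p̂ = 333/364 = 0.91484.
SE = √(p₀(1−p₀)/n) = √(0.088958/364) = 0.01563.
z = (0.91484 − 0.9013)/0.01563 = 0.01354/0.01563 = 0.866.
p-value = P(Z > 0.866) ≈ 0.1933; since p > α = 0.05, fail to reject H₀.

z = 0.866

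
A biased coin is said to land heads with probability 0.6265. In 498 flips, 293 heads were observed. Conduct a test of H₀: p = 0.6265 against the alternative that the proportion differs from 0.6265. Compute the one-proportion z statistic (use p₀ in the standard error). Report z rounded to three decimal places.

z = -1.760

p̂ = 293/498 = 0.58835.
Under H₀, SE = √(0.6265·0.3735/498) = √(0.000469875) = 0.02168.
z = (0.58835 − 0.6265)/0.02168 = -0.03815/0.02168 = -1.760.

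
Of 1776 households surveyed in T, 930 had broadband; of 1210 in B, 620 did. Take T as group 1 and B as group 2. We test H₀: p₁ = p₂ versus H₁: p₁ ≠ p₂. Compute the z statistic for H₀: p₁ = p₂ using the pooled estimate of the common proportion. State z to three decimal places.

z = 0.604

p̂₁ = 930/1776 = 0.52365, p̂₂ = 620/1210 = 0.51240.
Pooled p̂ = (930+620)/(1776+1210) = 1550/2986 = 0.51909.
SE = √(p̂(1−p̂)(1/n₁+1/n₂)) = √(0.51909·0.48091·0.00138951) = √(0.000346871) = 0.01862.
z = (0.52365 − 0.51240)/0.01862 = 0.01125/0.01862 = 0.604.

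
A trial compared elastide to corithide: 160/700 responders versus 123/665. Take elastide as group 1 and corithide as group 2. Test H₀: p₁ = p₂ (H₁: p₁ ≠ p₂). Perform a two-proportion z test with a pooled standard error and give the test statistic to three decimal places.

p̂₁ = 160/700 = 0.22857, p̂₂ = 123/665 = 0.18496.
Pooled p̂ = (160+123)/(700+665) = 283/1365 = 0.20733.
SE = √(0.164342 × 0.00293233) = 0.02195.
z = (0.22857 − 0.18496)/0.02195 = 0.04361/0.02195 = 1.987.
Two-sided p-value ≈ 2·Φ(−1.987) = 0.0470.

z = 1.987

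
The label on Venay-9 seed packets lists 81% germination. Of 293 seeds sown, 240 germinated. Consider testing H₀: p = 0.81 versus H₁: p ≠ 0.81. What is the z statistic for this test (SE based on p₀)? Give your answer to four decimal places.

z = 0.3976

p̂ = 240/293 ≈ 0.819113.
Under H₀, SE = √(0.81·0.19/293) = √(0.000525256) = 0.022918.
z = (0.819113 − 0.81)/0.022918 = 0.009113/0.022918 = 0.3976.
Two-sided p-value ≈ 2·Φ(−0.398) = 0.6909.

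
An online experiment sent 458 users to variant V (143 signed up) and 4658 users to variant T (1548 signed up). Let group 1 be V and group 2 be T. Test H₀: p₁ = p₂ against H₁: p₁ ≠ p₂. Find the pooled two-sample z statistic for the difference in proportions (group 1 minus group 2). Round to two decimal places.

z = -0.87

p̂₁ = 143/458 ≈ 0.3122, p̂₂ = 1548/4658 ≈ 0.3323.
Pooled p̂ = (143+1548)/(458+4658) = 1691/5116 = 0.3305.
SE = √(0.22128 × 0.00239809) = 0.0230.
z = (0.3122 − 0.3323)/0.0230 = -0.0201/0.0230 = -0.87.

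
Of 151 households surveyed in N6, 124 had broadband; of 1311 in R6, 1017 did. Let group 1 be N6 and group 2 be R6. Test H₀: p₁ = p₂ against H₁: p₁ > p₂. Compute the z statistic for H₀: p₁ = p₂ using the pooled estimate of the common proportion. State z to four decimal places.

z = 1.2776

p̂₁ = 124/151 = 0.821192, p̂₂ = 1017/1311 = 0.775744.
Pooled p̂ = (124+1017)/(151+1311) = 1141/1462 = 0.780438.
SE = √(p̂(1−p̂)(1/n₁+1/n₂)) = √(0.780438·0.219562·0.00738529) = √(0.0012655) = 0.035574.
z = (0.821192 − 0.775744)/0.035574 = 0.045448/0.035574 = 1.2776.
p-value = P(Z > 1.278) ≈ 0.1007.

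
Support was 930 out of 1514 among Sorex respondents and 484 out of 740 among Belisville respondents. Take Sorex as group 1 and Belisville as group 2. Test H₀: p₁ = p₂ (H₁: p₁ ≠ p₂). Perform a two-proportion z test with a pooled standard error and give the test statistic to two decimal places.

p̂₁ = 930/1514 = 0.6143, p̂₂ = 484/740 = 0.6541.
Pooled p̂ = (930+484)/(1514+740) = 1414/2254 = 0.6273.
SE = √(0.233787 × 0.00201185) = 0.0217.
z = (0.6143 − 0.6541)/0.0217 = -0.0398/0.0217 = -1.83.

z = -1.83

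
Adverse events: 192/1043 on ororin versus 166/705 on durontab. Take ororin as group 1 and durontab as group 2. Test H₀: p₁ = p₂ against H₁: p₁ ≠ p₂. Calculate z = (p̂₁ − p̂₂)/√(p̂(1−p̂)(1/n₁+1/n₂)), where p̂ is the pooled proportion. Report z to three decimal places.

z = -2.611

p̂₁ = 192/1043 = 0.18408, p̂₂ = 166/705 = 0.23546.
Pooled p̂ = (192+166)/(1043+705) = 358/1748 = 0.20481.
SE = √(0.16286 × 0.00237721) = 0.01968.
z = (0.18408 − 0.23546)/0.01968 = -0.05138/0.01968 = -2.611.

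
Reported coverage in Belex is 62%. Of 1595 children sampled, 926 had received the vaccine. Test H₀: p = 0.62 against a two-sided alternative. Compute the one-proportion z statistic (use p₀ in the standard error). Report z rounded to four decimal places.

p̂ = 926/1595 ≈ 0.58056426.
Standard error under H₀: √(0.62×0.38/1595) = 0.01215367.
z = (0.58056426 − 0.62)/0.01215367 = -0.03943574/0.01215367 = -3.2448.
p-value = 2·P(Z > 3.245) ≈ 0.0012.

z = -3.2448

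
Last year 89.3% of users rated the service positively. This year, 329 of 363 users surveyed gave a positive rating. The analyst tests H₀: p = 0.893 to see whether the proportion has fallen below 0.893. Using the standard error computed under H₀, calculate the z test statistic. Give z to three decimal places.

p̂ = 329/363 = 0.90634.
Standard error under H₀: √(0.893×0.107/363) = 0.01622.
z = (0.90634 − 0.893)/0.01622 = 0.01334/0.01622 = 0.822.

z = 0.822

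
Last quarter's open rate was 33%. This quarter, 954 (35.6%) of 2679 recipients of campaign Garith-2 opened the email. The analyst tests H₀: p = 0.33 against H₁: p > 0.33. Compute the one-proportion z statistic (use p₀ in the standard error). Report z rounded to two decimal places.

z = 2.87

p̂ = 954/2679 = 0.3561.
SE = √(p₀(1−p₀)/n) = √(0.2211/2679) = 0.0091.
z = (0.3561 − 0.33)/0.0091 = 0.0261/0.0091 = 2.87.
p-value = P(Z > 2.873) ≈ 0.0020.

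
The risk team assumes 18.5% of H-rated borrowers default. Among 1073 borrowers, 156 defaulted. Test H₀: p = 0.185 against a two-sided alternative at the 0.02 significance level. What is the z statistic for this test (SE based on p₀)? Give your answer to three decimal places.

p̂ = 156/1073 ≈ 0.145387.
Standard error under H₀: √(0.185×0.815/1073) = 0.011854.
z = (0.145387 − 0.185)/0.011854 = -0.039613/0.011854 = -3.342.
Two-sided p-value ≈ 2·Φ(−3.342) = 0.0008; since p < α = 0.02, reject H₀.

z = -3.342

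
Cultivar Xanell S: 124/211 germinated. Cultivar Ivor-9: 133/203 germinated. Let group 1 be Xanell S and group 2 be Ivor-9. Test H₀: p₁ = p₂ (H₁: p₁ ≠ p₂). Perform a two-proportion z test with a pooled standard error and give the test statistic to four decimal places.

p̂₁ = 124/211 = 0.5876777, p̂₂ = 133/203 = 0.6551724.
Pooled p̂ = (124+133)/(211+203) = 257/414 = 0.6207729.
SE = √(p̂(1−p̂)(1/n₁+1/n₂)) = √(0.6207729·0.3792271·0.00966544) = √(0.00227538) = 0.0477009.
z = (0.5876777 − 0.6551724)/0.0477009 = -0.0674947/0.0477009 = -1.4150.
Two-sided p-value ≈ 2·Φ(−1.415) = 0.1571.

z = -1.4150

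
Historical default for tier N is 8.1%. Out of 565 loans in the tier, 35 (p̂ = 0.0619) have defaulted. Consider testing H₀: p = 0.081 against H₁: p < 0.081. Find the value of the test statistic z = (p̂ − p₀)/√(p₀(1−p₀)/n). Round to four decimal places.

z = -1.6599

p̂ = 35/565 ≈ 0.0619469.
Standard error under H₀: √(0.081×0.919/565) = 0.0114783.
z = (0.0619469 − 0.081)/0.0114783 = -0.0190531/0.0114783 = -1.6599.
p-value = P(Z < -1.660) ≈ 0.0485.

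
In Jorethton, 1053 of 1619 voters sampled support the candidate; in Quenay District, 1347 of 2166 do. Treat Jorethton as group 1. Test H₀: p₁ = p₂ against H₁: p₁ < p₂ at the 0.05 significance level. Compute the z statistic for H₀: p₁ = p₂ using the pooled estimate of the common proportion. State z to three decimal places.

p̂₁ = 1053/1619 ≈ 0.65040, p̂₂ = 1347/2166 ≈ 0.62188.
Pooled p̂ = (1053+1347)/(1619+2166) = 2400/3785 = 0.63408.
SE = √(p̂(1−p̂)(1/n₁+1/n₂)) = √(0.63408·0.36592·0.00107935) = √(0.000250432) = 0.01583.
z = (0.65040 − 0.62188)/0.01583 = 0.02852/0.01583 = 1.802.
p-value = P(Z < 1.802) ≈ 0.9642. With α = 0.05, fail to reject H₀.

z = 1.802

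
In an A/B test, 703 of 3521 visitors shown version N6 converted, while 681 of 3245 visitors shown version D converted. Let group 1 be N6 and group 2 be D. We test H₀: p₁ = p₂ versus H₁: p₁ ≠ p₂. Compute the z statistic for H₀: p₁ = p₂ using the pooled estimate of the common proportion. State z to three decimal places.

z = -1.039

p̂₁ = 703/3521 = 0.19966, p̂₂ = 681/3245 = 0.20986.
Pooled p̂ = (703+681)/(3521+3245) = 1384/6766 = 0.20455.
SE = √(0.162711 × 0.000592177) = 0.00982.
z = (0.19966 − 0.20986)/0.00982 = -0.01020/0.00982 = -1.039.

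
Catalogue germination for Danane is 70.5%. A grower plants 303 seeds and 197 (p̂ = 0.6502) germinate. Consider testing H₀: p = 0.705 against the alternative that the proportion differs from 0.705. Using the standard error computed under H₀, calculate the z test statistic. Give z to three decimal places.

z = -2.093

p̂ = 197/303 ≈ 0.65017.
Under H₀, SE = √(0.705·0.295/303) = √(0.000686386) = 0.02620.
z = (0.65017 − 0.705)/0.02620 = -0.05483/0.02620 = -2.093.
p-value = 2·P(Z > 2.093) ≈ 0.0363.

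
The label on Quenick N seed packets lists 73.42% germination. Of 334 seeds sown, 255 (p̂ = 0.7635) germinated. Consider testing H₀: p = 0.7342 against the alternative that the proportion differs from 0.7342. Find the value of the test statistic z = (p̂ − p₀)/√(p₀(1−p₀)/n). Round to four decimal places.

p̂ = 255/334 = 0.763473.
SE = √(p₀(1−p₀)/n) = √(0.19515/334) = 0.024172.
z = (0.763473 − 0.7342)/0.024172 = 0.029273/0.024172 = 1.2110.
Two-sided p-value ≈ 2·Φ(−1.211) = 0.2259.

z = 1.2110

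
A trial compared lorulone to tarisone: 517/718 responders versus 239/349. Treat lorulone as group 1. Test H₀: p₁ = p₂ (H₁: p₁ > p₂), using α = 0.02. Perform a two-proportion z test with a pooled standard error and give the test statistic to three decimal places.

p̂₁ = 517/718 ≈ 0.720056, p̂₂ = 239/349 ≈ 0.684814.
Pooled p̂ = (517+239)/(718+349) = 756/1067 = 0.708529.
SE = √(p̂(1−p̂)(1/n₁+1/n₂)) = √(0.708529·0.291471·0.00425809) = √(0.000879362) = 0.029654.
z = (0.720056 − 0.684814)/0.029654 = 0.035242/0.029654 = 1.188.
p-value = P(Z > 1.188) ≈ 0.1173, so at α = 0.02 we fail to reject H₀.

z = 1.188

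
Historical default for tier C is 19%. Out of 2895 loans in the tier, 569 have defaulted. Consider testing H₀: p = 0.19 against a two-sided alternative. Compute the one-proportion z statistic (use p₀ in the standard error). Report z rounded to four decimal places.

z = 0.8978

p̂ = 569/2895 = 0.196546.
Under H₀, SE = √(0.19·0.81/2895) = √(5.31606e-05) = 0.007291.
z = (0.196546 − 0.19)/0.007291 = 0.006546/0.007291 = 0.8978.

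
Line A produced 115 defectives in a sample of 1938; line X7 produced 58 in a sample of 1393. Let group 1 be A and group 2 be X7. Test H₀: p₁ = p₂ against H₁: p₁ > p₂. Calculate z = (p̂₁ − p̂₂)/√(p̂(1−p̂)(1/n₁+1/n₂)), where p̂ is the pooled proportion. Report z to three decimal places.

z = 2.271

p̂₁ = 115/1938 ≈ 0.059340, p̂₂ = 58/1393 ≈ 0.041637.
Pooled p̂ = (115+58)/(1938+1393) = 173/3331 = 0.051936.
SE = √(0.049239 × 0.00123387) = 0.007795.
z = (0.059340 − 0.041637)/0.007795 = 0.017703/0.007795 = 2.271.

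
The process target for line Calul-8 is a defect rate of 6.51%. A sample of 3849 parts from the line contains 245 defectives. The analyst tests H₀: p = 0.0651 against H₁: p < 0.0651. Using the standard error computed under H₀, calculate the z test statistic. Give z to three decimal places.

p̂ = 245/3849 = 0.06365.
SE = √(p₀(1−p₀)/n) = √(0.060862/3849) = 0.00398.
z = (0.06365 − 0.0651)/0.00398 = -0.00145/0.00398 = -0.364.
p-value = P(Z < -0.364) ≈ 0.3580.

z = -0.364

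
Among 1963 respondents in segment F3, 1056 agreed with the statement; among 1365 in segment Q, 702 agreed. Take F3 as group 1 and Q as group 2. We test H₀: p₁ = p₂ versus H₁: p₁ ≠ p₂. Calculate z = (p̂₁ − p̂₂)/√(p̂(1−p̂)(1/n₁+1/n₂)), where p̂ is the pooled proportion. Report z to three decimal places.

p̂₁ = 1056/1963 = 0.53795, p̂₂ = 702/1365 = 0.51429.
Pooled p̂ = (1056+702)/(1963+1365) = 1758/3328 = 0.52825.
SE = √(0.249202 × 0.00124203) = 0.01759.
z = (0.53795 − 0.51429)/0.01759 = 0.02366/0.01759 = 1.345.
p-value = 2·P(Z > 1.345) ≈ 0.1786.

z = 1.345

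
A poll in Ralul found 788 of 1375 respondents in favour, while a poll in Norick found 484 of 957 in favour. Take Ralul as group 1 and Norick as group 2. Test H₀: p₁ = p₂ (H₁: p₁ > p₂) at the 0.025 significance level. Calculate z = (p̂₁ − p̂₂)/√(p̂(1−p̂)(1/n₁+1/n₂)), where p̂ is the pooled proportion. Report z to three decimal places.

p̂₁ = 788/1375 ≈ 0.57309, p̂₂ = 484/957 ≈ 0.50575.
Pooled p̂ = (788+484)/(1375+957) = 1272/2332 = 0.54545.
SE = √(0.247934 × 0.0017722) = 0.02096.
z = (0.57309 − 0.50575)/0.02096 = 0.06734/0.02096 = 3.213.
p-value = P(Z > 3.213) ≈ 0.0007, so at α = 0.025 we reject H₀.

z = 3.213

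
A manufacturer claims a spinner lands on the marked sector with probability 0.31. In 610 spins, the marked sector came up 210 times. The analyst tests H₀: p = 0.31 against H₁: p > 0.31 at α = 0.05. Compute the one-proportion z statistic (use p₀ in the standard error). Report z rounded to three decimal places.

z = 1.830

p̂ = 210/610 = 0.344262.
Under H₀, SE = √(0.31·0.69/610) = √(0.000350656) = 0.018726.
z = (0.344262 − 0.31)/0.018726 = 0.034262/0.018726 = 1.830.
p-value = P(Z > 1.830) ≈ 0.0336, so at α = 0.05 we reject H₀.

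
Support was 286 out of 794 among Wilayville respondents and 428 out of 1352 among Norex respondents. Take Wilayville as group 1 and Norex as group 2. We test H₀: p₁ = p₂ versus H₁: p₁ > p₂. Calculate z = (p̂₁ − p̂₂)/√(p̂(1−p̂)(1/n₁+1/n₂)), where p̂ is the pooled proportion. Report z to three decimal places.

z = 2.071

p̂₁ = 286/794 ≈ 0.36020, p̂₂ = 428/1352 ≈ 0.31657.
Pooled p̂ = (286+428)/(794+1352) = 714/2146 = 0.33271.
SE = √(0.222015 × 0.00199909) = 0.02107.
z = (0.36020 − 0.31657)/0.02107 = 0.04363/0.02107 = 2.071.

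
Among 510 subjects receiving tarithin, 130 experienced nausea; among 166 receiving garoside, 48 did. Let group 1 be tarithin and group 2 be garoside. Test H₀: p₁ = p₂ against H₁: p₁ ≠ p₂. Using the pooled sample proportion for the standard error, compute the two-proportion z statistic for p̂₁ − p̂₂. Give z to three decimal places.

p̂₁ = 130/510 = 0.25490, p̂₂ = 48/166 = 0.28916.
Pooled p̂ = (130+48)/(510+166) = 178/676 = 0.26331.
SE = √(0.19398 × 0.00798488) = 0.03936.
z = (0.25490 − 0.28916)/0.03936 = -0.03426/0.03936 = -0.870.
p-value = 2·P(Z > 0.870) ≈ 0.3841.

z = -0.870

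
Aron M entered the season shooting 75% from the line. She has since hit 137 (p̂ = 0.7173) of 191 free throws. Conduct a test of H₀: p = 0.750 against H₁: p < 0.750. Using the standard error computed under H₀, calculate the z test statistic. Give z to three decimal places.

p̂ = 137/191 ≈ 0.71728.
Standard error under H₀: √(0.75×0.25/191) = 0.03133.
z = (0.71728 − 0.75)/0.03133 = -0.03272/0.03133 = -1.044.

z = -1.044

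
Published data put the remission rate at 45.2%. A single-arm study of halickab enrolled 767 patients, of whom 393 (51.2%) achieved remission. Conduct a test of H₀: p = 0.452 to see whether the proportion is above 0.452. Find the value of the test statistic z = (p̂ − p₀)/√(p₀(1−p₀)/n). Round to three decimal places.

z = 3.360

p̂ = 393/767 ≈ 0.512386.
Standard error under H₀: √(0.452×0.548/767) = 0.017971.
z = (0.512386 − 0.452)/0.017971 = 0.060386/0.017971 = 3.360.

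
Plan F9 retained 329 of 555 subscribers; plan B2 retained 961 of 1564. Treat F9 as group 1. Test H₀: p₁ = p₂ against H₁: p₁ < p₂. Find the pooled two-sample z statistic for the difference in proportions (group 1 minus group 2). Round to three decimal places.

p̂₁ = 329/555 = 0.59279, p̂₂ = 961/1564 = 0.61445.
Pooled p̂ = (329+961)/(555+1564) = 1290/2119 = 0.60878.
SE = √(0.238167 × 0.00244119) = 0.02411.
z = (0.59279 − 0.61445)/0.02411 = -0.02166/0.02411 = -0.898.
p-value = P(Z < -0.898) ≈ 0.1845.

z = -0.898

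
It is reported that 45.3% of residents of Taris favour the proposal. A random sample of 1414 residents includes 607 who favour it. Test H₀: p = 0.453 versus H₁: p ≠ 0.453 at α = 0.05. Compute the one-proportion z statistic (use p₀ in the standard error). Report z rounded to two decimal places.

z = -1.79

p̂ = 607/1414 ≈ 0.42928.
Standard error under H₀: √(0.453×0.547/1414) = 0.01324.
z = (0.42928 − 0.453)/0.01324 = -0.02372/0.01324 = -1.79.
p-value = 2·P(Z > 1.792) ≈ 0.0731, so at α = 0.05 we fail to reject H₀.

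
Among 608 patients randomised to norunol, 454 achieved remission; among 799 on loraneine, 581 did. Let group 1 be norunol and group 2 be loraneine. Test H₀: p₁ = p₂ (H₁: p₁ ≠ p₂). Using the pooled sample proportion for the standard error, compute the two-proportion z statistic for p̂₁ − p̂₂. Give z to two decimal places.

z = 0.82

p̂₁ = 454/608 ≈ 0.7467, p̂₂ = 581/799 ≈ 0.7272.
Pooled p̂ = (454+581)/(608+799) = 1035/1407 = 0.7356.
SE = √(0.194489 × 0.0028963) = 0.0237.
z = (0.7467 − 0.7272)/0.0237 = 0.0195/0.0237 = 0.82.
Two-sided p-value ≈ 2·Φ(−0.824) = 0.4101.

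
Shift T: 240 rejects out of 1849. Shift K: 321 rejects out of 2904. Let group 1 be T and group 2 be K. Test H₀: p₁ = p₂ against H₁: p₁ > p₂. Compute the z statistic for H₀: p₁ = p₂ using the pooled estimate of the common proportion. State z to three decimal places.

p̂₁ = 240/1849 = 0.129800, p̂₂ = 321/2904 = 0.110537.
Pooled p̂ = (240+321)/(1849+2904) = 561/4753 = 0.118031.
SE = √(0.104099 × 0.000885185) = 0.009599.
z = (0.129800 − 0.110537)/0.009599 = 0.019263/0.009599 = 2.007.
p-value = P(Z > 2.007) ≈ 0.0224.

z = 2.007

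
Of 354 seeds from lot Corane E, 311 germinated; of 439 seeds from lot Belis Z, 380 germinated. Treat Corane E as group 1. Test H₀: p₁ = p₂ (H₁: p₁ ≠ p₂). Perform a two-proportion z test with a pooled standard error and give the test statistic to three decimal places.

p̂₁ = 311/354 ≈ 0.87853, p̂₂ = 380/439 ≈ 0.86560.
Pooled p̂ = (311+380)/(354+439) = 691/793 = 0.87137.
SE = √(0.112081 × 0.00510276) = 0.02391.
z = (0.87853 − 0.86560)/0.02391 = 0.01293/0.02391 = 0.541.
p-value = 2·P(Z > 0.541) ≈ 0.5888.

z = 0.541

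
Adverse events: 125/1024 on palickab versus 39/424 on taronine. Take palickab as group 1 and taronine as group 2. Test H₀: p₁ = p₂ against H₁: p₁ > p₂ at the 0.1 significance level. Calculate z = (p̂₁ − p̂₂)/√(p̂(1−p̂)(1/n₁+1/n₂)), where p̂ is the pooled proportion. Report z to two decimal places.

z = 1.64

p̂₁ = 125/1024 = 0.1221, p̂₂ = 39/424 = 0.0920.
Pooled p̂ = (125+39)/(1024+424) = 164/1448 = 0.1133.
SE = √(0.100432 × 0.00333505) = 0.0183.
z = (0.1221 − 0.0920)/0.0183 = 0.0301/0.0183 = 1.64.
p-value = P(Z > 1.644) ≈ 0.0501, so at α = 0.1 we reject H₀.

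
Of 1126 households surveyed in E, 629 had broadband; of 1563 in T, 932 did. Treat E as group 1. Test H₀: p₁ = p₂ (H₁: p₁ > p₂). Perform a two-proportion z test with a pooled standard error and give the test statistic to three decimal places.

z = -1.953

p̂₁ = 629/1126 ≈ 0.55861, p̂₂ = 932/1563 ≈ 0.59629.
Pooled p̂ = (629+932)/(1126+1563) = 1561/2689 = 0.58051.
SE = √(0.243518 × 0.00152789) = 0.01929.
z = (0.55861 − 0.59629)/0.01929 = -0.03768/0.01929 = -1.953.
p-value = P(Z > -1.953) ≈ 0.9746.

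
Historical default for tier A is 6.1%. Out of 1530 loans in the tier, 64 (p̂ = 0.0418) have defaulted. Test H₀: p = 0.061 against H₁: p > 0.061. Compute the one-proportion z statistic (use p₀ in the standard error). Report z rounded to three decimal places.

p̂ = 64/1530 = 0.041830.
Standard error under H₀: √(0.061×0.939/1530) = 0.006119.
z = (0.041830 − 0.061)/0.006119 = -0.019170/0.006119 = -3.133.

z = -3.133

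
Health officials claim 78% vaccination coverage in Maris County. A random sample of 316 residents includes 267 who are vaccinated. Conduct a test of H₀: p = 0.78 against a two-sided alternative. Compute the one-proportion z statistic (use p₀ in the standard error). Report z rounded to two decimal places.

p̂ = 267/316 ≈ 0.8449.
Standard error under H₀: √(0.78×0.22/316) = 0.0233.
z = (0.8449 − 0.78)/0.0233 = 0.0649/0.0233 = 2.79.

z = 2.79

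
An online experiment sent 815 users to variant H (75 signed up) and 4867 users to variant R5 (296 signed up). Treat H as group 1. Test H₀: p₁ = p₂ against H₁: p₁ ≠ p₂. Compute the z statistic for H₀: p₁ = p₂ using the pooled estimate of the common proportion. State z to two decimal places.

z = 3.34

p̂₁ = 75/815 ≈ 0.09202, p̂₂ = 296/4867 ≈ 0.06082.
Pooled p̂ = (75+296)/(815+4867) = 371/5682 = 0.06529.
SE = √(0.0610306 × 0.00143246) = 0.00935.
z = (0.09202 − 0.06082)/0.00935 = 0.03120/0.00935 = 3.34.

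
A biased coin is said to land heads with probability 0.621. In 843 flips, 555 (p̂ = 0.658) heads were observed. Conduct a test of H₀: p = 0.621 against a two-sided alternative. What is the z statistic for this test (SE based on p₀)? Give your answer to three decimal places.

p̂ = 555/843 ≈ 0.65836.
Under H₀, SE = √(0.621·0.379/843) = √(0.000279192) = 0.01671.
z = (0.65836 − 0.621)/0.01671 = 0.03736/0.01671 = 2.236.
p-value = 2·P(Z > 2.236) ≈ 0.0253.

z = 2.236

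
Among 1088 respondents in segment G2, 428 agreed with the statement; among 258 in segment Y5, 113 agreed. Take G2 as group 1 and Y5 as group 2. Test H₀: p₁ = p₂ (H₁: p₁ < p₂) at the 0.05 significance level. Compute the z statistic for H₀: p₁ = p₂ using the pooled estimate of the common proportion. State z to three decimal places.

p̂₁ = 428/1088 ≈ 0.39338, p̂₂ = 113/258 ≈ 0.43798.
Pooled p̂ = (428+113)/(1088+258) = 541/1346 = 0.40193.
SE = √(p̂(1−p̂)(1/n₁+1/n₂)) = √(0.40193·0.59807·0.00479509) = √(0.00115266) = 0.03395.
z = (0.39338 − 0.43798)/0.03395 = -0.04460/0.03395 = -1.314.
p-value = P(Z < -1.314) ≈ 0.0945. With α = 0.05, fail to reject H₀.

z = -1.314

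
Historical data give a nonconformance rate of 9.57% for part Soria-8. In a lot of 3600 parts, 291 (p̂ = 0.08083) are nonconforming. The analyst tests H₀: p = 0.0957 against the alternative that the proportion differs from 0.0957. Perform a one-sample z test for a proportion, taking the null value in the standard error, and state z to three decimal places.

z = -3.032

p̂ = 291/3600 = 0.080833.
Under H₀, SE = √(0.0957·0.9043/3600) = √(2.40393e-05) = 0.004903.
z = (0.080833 − 0.0957)/0.004903 = -0.014867/0.004903 = -3.032.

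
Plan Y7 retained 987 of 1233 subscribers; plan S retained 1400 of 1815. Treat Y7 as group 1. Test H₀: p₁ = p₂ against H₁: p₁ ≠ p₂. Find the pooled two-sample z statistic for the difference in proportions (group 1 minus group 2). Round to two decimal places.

z = 1.92

p̂₁ = 987/1233 ≈ 0.8005, p̂₂ = 1400/1815 ≈ 0.7713.
Pooled p̂ = (987+1400)/(1233+1815) = 2387/3048 = 0.7831.
SE = √(p̂(1−p̂)(1/n₁+1/n₂)) = √(0.7831·0.2169·0.00136199) = √(0.000231313) = 0.0152.
z = (0.8005 − 0.7713)/0.0152 = 0.0292/0.0152 = 1.92.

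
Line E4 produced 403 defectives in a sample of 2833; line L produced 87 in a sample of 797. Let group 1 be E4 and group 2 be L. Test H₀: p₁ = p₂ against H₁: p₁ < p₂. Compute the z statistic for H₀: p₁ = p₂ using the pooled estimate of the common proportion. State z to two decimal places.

p̂₁ = 403/2833 ≈ 0.1423, p̂₂ = 87/797 ≈ 0.1092.
Pooled p̂ = (403+87)/(2833+797) = 490/3630 = 0.1350.
SE = √(0.116765 × 0.00160769) = 0.0137.
z = (0.1423 − 0.1092)/0.0137 = 0.0331/0.0137 = 2.42.
p-value = P(Z < 2.415) ≈ 0.9921.

z = 2.42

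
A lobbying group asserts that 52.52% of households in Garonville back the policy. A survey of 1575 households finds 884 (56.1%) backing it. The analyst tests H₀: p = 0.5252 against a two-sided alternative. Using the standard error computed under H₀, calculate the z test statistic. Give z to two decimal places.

z = 2.87

p̂ = 884/1575 = 0.5613.
Standard error under H₀: √(0.5252×0.4748/1575) = 0.0126.
z = (0.5613 − 0.5252)/0.0126 = 0.0361/0.0126 = 2.87.
Two-sided p-value ≈ 2·Φ(−2.867) = 0.0041.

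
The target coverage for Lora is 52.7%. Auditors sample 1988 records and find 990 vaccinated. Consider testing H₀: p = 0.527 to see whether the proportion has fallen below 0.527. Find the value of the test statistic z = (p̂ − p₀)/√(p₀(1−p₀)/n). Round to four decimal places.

p̂ = 990/1988 ≈ 0.4979879.
Standard error under H₀: √(0.527×0.473/1988) = 0.0111977.
z = (0.4979879 − 0.527)/0.0111977 = -0.0290121/0.0111977 = -2.5909.

z = -2.5909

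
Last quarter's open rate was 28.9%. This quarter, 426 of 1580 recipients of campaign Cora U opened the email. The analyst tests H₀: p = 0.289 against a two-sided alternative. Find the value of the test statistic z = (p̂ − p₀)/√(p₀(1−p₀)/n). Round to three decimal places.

p̂ = 426/1580 ≈ 0.269620.
Standard error under H₀: √(0.289×0.711/1580) = 0.011404.
z = (0.269620 − 0.289)/0.011404 = -0.019380/0.011404 = -1.699.
Two-sided p-value ≈ 2·Φ(−1.699) = 0.0892.

z = -1.699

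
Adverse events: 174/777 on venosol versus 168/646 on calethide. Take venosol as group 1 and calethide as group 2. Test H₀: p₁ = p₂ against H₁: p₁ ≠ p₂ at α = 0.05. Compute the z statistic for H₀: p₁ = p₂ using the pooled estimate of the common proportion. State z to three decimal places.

p̂₁ = 174/777 = 0.22394, p̂₂ = 168/646 = 0.26006.
Pooled p̂ = (174+168)/(777+646) = 342/1423 = 0.24034.
SE = √(0.182575 × 0.00283499) = 0.02275.
z = (0.22394 − 0.26006)/0.02275 = -0.03612/0.02275 = -1.588.
p-value = 2·P(Z > 1.588) ≈ 0.1123; since p > α = 0.05, fail to reject H₀.

z = -1.588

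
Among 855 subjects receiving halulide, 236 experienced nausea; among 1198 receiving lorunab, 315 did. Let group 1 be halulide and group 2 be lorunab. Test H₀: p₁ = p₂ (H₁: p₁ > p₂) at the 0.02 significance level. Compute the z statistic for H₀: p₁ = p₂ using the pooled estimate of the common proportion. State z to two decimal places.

p̂₁ = 236/855 ≈ 0.2760, p̂₂ = 315/1198 ≈ 0.2629.
Pooled p̂ = (236+315)/(855+1198) = 551/2053 = 0.2684.
SE = √(0.196356 × 0.00200432) = 0.0198.
z = (0.2760 − 0.2629)/0.0198 = 0.0131/0.0198 = 0.66.
p-value = P(Z > 0.660) ≈ 0.2548; since p > α = 0.02, fail to reject H₀.

z = 0.66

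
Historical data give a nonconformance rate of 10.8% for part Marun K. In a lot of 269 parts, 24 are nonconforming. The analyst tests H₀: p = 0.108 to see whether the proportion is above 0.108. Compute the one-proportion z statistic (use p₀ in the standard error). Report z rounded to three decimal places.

z = -0.992

p̂ = 24/269 = 0.089219.
Standard error under H₀: √(0.108×0.892/269) = 0.018924.
z = (0.089219 − 0.108)/0.018924 = -0.018781/0.018924 = -0.992.
p-value = P(Z > -0.992) ≈ 0.8395.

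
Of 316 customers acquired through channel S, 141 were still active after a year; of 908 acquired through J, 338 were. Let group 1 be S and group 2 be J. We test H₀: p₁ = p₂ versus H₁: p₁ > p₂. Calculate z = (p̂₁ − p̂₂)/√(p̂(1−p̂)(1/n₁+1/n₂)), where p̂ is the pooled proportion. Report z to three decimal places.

p̂₁ = 141/316 ≈ 0.44620, p̂₂ = 338/908 ≈ 0.37225.
Pooled p̂ = (141+338)/(316+908) = 479/1224 = 0.39134.
SE = √(0.238193 × 0.00426588) = 0.03188.
z = (0.44620 − 0.37225)/0.03188 = 0.07395/0.03188 = 2.320.
p-value = P(Z > 2.320) ≈ 0.0102.

z = 2.320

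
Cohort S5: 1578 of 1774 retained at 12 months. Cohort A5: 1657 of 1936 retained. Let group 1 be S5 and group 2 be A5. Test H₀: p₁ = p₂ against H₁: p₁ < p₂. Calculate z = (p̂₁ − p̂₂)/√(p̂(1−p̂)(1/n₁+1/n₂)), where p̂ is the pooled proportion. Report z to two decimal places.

z = 3.06

p̂₁ = 1578/1774 = 0.88952, p̂₂ = 1657/1936 = 0.85589.
Pooled p̂ = (1578+1657)/(1774+1936) = 3235/3710 = 0.87197.
SE = √(p̂(1−p̂)(1/n₁+1/n₂)) = √(0.87197·0.12803·0.00108023) = √(0.000120597) = 0.01098.
z = (0.88952 − 0.85589)/0.01098 = 0.03363/0.01098 = 3.06.
p-value = P(Z < 3.062) ≈ 0.9989.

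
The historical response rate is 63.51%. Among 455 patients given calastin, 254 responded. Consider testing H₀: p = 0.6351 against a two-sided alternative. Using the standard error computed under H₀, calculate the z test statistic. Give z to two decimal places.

z = -3.41

p̂ = 254/455 = 0.55824.
Standard error under H₀: √(0.6351×0.3649/455) = 0.02257.
z = (0.55824 − 0.6351)/0.02257 = -0.07686/0.02257 = -3.41.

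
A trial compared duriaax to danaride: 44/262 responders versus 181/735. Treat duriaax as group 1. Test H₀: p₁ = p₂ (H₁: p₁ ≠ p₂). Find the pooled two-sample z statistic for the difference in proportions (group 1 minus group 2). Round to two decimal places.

p̂₁ = 44/262 = 0.1679, p̂₂ = 181/735 = 0.2463.
Pooled p̂ = (44+181)/(262+735) = 225/997 = 0.2257.
SE = √(p̂(1−p̂)(1/n₁+1/n₂)) = √(0.2257·0.7743·0.00517734) = √(0.000904724) = 0.0301.
z = (0.1679 − 0.2463)/0.0301 = -0.0784/0.0301 = -2.60.
p-value = 2·P(Z > 2.604) ≈ 0.0092.

z = -2.60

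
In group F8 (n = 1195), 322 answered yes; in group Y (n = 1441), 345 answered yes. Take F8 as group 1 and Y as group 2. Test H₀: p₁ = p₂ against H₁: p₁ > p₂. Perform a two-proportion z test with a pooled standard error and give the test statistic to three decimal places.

z = 1.766

p̂₁ = 322/1195 ≈ 0.26946, p̂₂ = 345/1441 ≈ 0.23942.
Pooled p̂ = (322+345)/(1195+1441) = 667/2636 = 0.25303.
SE = √(p̂(1−p̂)(1/n₁+1/n₂)) = √(0.25303·0.74697·0.00153078) = √(0.000289331) = 0.01701.
z = (0.26946 − 0.23942)/0.01701 = 0.03004/0.01701 = 1.766.
p-value = P(Z > 1.766) ≈ 0.0387.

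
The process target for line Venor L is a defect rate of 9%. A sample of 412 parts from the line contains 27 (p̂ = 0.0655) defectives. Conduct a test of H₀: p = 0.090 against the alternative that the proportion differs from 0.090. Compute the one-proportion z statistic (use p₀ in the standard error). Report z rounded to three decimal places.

z = -1.735

p̂ = 27/412 = 0.06553.
Under H₀, SE = √(0.09·0.91/412) = √(0.000198786) = 0.01410.
z = (0.06553 − 0.09)/0.01410 = -0.02447/0.01410 = -1.735.
p-value = 2·P(Z > 1.735) ≈ 0.0827.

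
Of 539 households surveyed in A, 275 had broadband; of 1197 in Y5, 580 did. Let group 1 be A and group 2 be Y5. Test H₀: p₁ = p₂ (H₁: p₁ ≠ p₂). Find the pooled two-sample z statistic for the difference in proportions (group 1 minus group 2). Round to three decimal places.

z = 0.989

p̂₁ = 275/539 ≈ 0.510204, p̂₂ = 580/1197 ≈ 0.484545.
Pooled p̂ = (275+580)/(539+1197) = 855/1736 = 0.492512.
SE = √(p̂(1−p̂)(1/n₁+1/n₂)) = √(0.492512·0.507488·0.00269071) = √(0.000672526) = 0.025933.
z = (0.510204 − 0.484545)/0.025933 = 0.025659/0.025933 = 0.989.
p-value = 2·P(Z > 0.989) ≈ 0.3224.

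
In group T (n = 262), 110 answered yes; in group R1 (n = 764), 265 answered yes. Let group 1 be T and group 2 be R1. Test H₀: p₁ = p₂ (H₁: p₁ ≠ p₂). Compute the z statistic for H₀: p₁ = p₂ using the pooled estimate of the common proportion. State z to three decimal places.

z = 2.117

p̂₁ = 110/262 = 0.41985, p̂₂ = 265/764 = 0.34686.
Pooled p̂ = (110+265)/(262+764) = 375/1026 = 0.36550.
SE = √(p̂(1−p̂)(1/n₁+1/n₂)) = √(0.36550·0.63450·0.00512569) = √(0.00118869) = 0.03448.
z = (0.41985 − 0.34686)/0.03448 = 0.07299/0.03448 = 2.117.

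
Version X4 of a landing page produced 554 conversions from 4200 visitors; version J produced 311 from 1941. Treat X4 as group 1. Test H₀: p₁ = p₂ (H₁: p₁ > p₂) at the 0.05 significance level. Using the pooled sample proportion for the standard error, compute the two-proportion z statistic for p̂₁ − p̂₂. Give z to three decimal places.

p̂₁ = 554/4200 = 0.13190, p̂₂ = 311/1941 = 0.16023.
Pooled p̂ = (554+311)/(4200+1941) = 865/6141 = 0.14086.
SE = √(p̂(1−p̂)(1/n₁+1/n₂)) = √(0.14086·0.85914·0.000753294) = √(9.11606e-05) = 0.00955.
z = (0.13190 − 0.16023)/0.00955 = -0.02833/0.00955 = -2.966.
p-value = P(Z > -2.966) ≈ 0.9985; since p > α = 0.05, fail to reject H₀.

z = -2.966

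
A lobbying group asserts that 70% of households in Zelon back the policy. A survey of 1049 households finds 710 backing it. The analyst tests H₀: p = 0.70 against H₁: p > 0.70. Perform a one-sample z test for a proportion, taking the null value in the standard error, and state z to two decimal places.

z = -1.64

p̂ = 710/1049 = 0.67684.
SE = √(p₀(1−p₀)/n) = √(0.21/1049) = 0.01415.
z = (0.67684 − 0.7)/0.01415 = -0.02316/0.01415 = -1.64.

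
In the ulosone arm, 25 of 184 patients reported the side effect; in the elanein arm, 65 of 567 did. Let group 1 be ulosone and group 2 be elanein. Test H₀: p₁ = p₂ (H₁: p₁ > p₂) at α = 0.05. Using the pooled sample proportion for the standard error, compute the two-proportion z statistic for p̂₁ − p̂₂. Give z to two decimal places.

z = 0.77

p̂₁ = 25/184 ≈ 0.1359, p̂₂ = 65/567 ≈ 0.1146.
Pooled p̂ = (25+65)/(184+567) = 90/751 = 0.1198.
SE = √(p̂(1−p̂)(1/n₁+1/n₂)) = √(0.1198·0.8802·0.00719845) = √(0.000759282) = 0.0276.
z = (0.1359 − 0.1146)/0.0276 = 0.0213/0.0276 = 0.77.
p-value = P(Z > 0.770) ≈ 0.2205, so at α = 0.05 we fail to reject H₀.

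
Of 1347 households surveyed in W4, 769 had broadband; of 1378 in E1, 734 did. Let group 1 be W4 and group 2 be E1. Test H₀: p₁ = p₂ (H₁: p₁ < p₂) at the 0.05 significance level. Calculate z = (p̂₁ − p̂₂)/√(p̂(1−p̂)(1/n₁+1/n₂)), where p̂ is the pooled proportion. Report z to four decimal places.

z = 2.0069

p̂₁ = 769/1347 ≈ 0.5708983, p̂₂ = 734/1378 ≈ 0.5326560.
Pooled p̂ = (769+734)/(1347+1378) = 1503/2725 = 0.5515596.
SE = √(0.247342 × 0.00146808) = 0.0190556.
z = (0.5708983 − 0.5326560)/0.0190556 = 0.0382423/0.0190556 = 2.0069.
p-value = P(Z < 2.007) ≈ 0.9776. With α = 0.05, fail to reject H₀.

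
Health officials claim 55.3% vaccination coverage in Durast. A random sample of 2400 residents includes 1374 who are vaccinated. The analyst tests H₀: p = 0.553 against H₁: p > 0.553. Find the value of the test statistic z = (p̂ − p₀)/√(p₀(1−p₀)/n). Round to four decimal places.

z = 1.9214

p̂ = 1374/2400 ≈ 0.572500.
Standard error under H₀: √(0.553×0.447/2400) = 0.010149.
z = (0.572500 − 0.553)/0.010149 = 0.019500/0.010149 = 1.9214.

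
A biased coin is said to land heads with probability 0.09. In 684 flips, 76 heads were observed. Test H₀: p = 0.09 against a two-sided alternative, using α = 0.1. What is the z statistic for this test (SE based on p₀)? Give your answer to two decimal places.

p̂ = 76/684 = 0.11111.
Standard error under H₀: √(0.09×0.91/684) = 0.01094.
z = (0.11111 − 0.09)/0.01094 = 0.02111/0.01094 = 1.93.
p-value = 2·P(Z > 1.929) ≈ 0.0537; since p < α = 0.1, reject H₀.

z = 1.93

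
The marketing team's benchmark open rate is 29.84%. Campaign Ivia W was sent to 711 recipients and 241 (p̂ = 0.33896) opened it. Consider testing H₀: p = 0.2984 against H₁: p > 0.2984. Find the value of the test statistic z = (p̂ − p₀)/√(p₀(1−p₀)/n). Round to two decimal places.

p̂ = 241/711 ≈ 0.3390.
SE = √(p₀(1−p₀)/n) = √(0.20936/711) = 0.0172.
z = (0.3390 − 0.2984)/0.0172 = 0.0406/0.0172 = 2.36.

z = 2.36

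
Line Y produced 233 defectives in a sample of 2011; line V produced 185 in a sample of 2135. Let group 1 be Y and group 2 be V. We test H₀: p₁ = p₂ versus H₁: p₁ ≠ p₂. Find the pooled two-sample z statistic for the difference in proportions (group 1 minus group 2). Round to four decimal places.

p̂₁ = 233/2011 = 0.1158628, p̂₂ = 185/2135 = 0.0866511.
Pooled p̂ = (233+185)/(2011+2135) = 418/4146 = 0.1008201.
SE = √(0.0906554 × 0.000965649) = 0.0093564.
z = (0.1158628 − 0.0866511)/0.0093564 = 0.0292117/0.0093564 = 3.1221.
p-value = 2·P(Z > 3.122) ≈ 0.0018.

z = 3.1221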